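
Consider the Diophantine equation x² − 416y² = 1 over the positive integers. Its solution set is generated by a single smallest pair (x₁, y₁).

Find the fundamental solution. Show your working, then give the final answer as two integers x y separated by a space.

5201 255

[20; 2,1,1,9,1,1,2,40] for √416; ℓ=8 ⇒ convergent index 7
a_0=20:  p_0=20·1+0=20,  q_0=20·0+1=1
…
a_3=1:  p_3=1·61+41=102,  q_3=1·3+2=5
a_4=9:  p_4=9·102+61=979,  q_4=9·5+3=48
…
a_6=1:  p_6=1·1081+979=2060,  q_6=1·53+48=101
a_7=2:  p_7=2·2060+1081=5201,  q_7=2·101+53=255
(x₁, y₁) = (5201, 255);  5201² − 416·255² = 1 ✓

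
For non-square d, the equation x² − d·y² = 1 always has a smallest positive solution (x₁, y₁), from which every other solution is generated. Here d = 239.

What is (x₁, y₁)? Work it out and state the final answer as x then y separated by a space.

d=239: √d = [15; 2,5,1,2,4,15,4,2,1,5,2,30] (ℓ=12, even), read p_11/q_11
step 0: (15, 1)  from 15·(1,0) + (0,1)
step 1: (31, 2)  from 2·(15,1) + (1,0)
…
step 3: (201, 13)  from 1·(170,11) + (31,2)
step 4: (572, 37)  from 2·(201,13) + (170,11)
…
step 7: (154117, 9969)  from 4·(37907,2452) + (2489,161)
step 8: (346141, 22390)  from 2·(154117,9969) + (37907,2452)
…
step 10: (2847431, 184185)  from 5·(500258,32359) + (346141,22390)
step 11: (6195120, 400729)  from 2·(2847431,184185) + (500258,32359)
→ (6195120, 400729).  Check: 6195120²=38379511814400, 239·400729²=38379511814399, difference 1.

6195120 400729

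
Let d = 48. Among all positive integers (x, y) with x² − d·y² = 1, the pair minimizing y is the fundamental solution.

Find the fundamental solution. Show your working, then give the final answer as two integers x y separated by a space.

[6; 1,12] for √48; ℓ=2 ⇒ convergent index 1
step 0: (6, 1)  from 6·(1,0) + (0,1)
step 1: (7, 1)  from 1·(6,1) + (1,0)
(x₁, y₁) = (7, 1);  7² − 48·1² = 1 ✓

7 1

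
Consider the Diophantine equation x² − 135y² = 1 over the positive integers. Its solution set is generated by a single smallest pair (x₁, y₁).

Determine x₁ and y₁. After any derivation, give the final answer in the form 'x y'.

[11; 1,1,1,1,1,1,1,22] for √135; ℓ=8 ⇒ convergent index 7
a_0=11:  p_0=11·1+0=11,  q_0=11·0+1=1
a_1=1:  p_1=1·11+1=12,  q_1=1·1+0=1
…
a_3=1:  p_3=1·23+12=35,  q_3=1·2+1=3
a_4=1:  p_4=1·35+23=58,  q_4=1·3+2=5
a_5=1:  p_5=1·58+35=93,  q_5=1·5+3=8
a_6=1:  p_6=1·93+58=151,  q_6=1·8+5=13
a_7=1:  p_7=1·151+93=244,  q_7=1·13+8=21
(x₁, y₁) = (244, 21);  244² − 135·21² = 1 ✓

244 21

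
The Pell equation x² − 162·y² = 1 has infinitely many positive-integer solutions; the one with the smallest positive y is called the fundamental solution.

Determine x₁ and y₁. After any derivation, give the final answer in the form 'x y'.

19601 1540

√162 = [12; 1,2,1,2,12,2,1,2,1,24, …], period ℓ=10 (even) → k=9
a_0=12:  p_0=12·1+0=12,  q_0=12·0+1=1
a_1=1:  p_1=1·12+1=13,  q_1=1·1+0=1
a_2=2:  p_2=2·13+12=38,  q_2=2·1+1=3
…
a_4=2:  p_4=2·51+38=140,  q_4=2·4+3=11
a_5=12:  p_5=12·140+51=1731,  q_5=12·11+4=136
…
a_8=2:  p_8=2·5333+3602=14268,  q_8=2·419+283=1121
a_9=1:  p_9=1·14268+5333=19601,  q_9=1·1121+419=1540
(x₁, y₁) = (19601, 1540);  19601² − 162·1540² = 1 ✓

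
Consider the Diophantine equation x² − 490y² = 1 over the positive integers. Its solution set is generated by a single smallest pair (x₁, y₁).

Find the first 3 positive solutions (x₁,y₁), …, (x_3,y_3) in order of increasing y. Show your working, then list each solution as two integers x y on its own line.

1039681 46968
2161873163521 97663474416
4495316905044313921 203077717488555624

√490 = [22; 7,2,1,4,4,4,1,2,7,44, …], period ℓ=10 (even) → k=9
i=0: a=22 ⇒ p=22, q=1
…
i=8: a=2 ⇒ p=141338, q=6385
i=9: a=7 ⇒ p=1039681, q=46968
fundamental: x₁=1039681, y₁=46968  (since 1080936581761 − 490·2205993024 = 1)
(x_2, y_2) = (1039681·1039681 + 490·46968·46968, 1039681·46968 + 46968·1039681) = (2161873163521, 97663474416)
(x_3, y_3) = (1039681·2161873163521 + 490·46968·97663474416, 1039681·97663474416 + 46968·2161873163521) = (4495316905044313921, 203077717488555624)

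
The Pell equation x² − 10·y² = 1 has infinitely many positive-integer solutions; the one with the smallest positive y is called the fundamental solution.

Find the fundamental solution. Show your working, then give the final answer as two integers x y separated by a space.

√10 → a₀=3, period (6); ℓ=1 odd so k=1
step 0: (3, 1)  from 3·(1,0) + (0,1)
step 1: (19, 6)  from 6·(3,1) + (1,0)
→ (19, 6).  Check: 19²=361, 10·6²=360, difference 1.

19 6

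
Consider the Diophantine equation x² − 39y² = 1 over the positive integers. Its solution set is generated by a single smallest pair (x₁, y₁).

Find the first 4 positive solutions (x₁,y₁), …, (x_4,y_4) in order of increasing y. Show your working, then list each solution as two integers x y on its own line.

25 4
1249 200
62425 9996
3120001 499600

d=39: √d = [6; 4,12] (ℓ=2, even), read p_1/q_1
step 0: (6, 1)  from 6·(1,0) + (0,1)
step 1: (25, 4)  from 4·(6,1) + (1,0)
fundamental: x₁=25, y₁=4  (since 625 − 39·16 = 1)
(25+4√39)^2 = 1249 + 200√39
(25+4√39)^3 = 62425 + 9996√39
(25+4√39)^4 = 3120001 + 499600√39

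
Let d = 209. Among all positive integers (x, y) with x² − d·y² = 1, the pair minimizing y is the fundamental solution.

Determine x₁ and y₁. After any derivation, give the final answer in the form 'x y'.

46551 3220

[14; 2,5,3,2,3,5,2,28] for √209; ℓ=8 ⇒ convergent index 7
a_0=14:  p_0=14·1+0=14,  q_0=14·0+1=1
…
a_2=5:  p_2=5·29+14=159,  q_2=5·2+1=11
a_3=3:  p_3=3·159+29=506,  q_3=3·11+2=35
…
a_5=3:  p_5=3·1171+506=4019,  q_5=3·81+35=278
a_6=5:  p_6=5·4019+1171=21266,  q_6=5·278+81=1471
a_7=2:  p_7=2·21266+4019=46551,  q_7=2·1471+278=3220
→ (46551, 3220).  Check: 46551²=2166995601, 209·3220²=2166995600, difference 1.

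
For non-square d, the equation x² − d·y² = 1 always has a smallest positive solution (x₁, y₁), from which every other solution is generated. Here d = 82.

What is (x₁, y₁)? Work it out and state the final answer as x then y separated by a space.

163 18

d=82: √d = [9; 18] (ℓ=1, odd), read p_1/q_1
k=0  a_k=9  p_k/q_k = 9/1
k=1  a_k=18  p_k/q_k = 163/18
(x₁, y₁) = (163, 18);  163² − 82·18² = 1 ✓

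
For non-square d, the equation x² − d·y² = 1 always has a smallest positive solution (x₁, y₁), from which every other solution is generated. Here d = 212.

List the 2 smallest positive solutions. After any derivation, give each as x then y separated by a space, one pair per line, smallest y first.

√212 → a₀=14, period (1,1,3,1,1,…,1,1,28); ℓ=14 even so k=13
a_0=14:  p_0=14·1+0=14,  q_0=14·0+1=1
a_1=1:  p_1=1·14+1=15,  q_1=1·1+0=1
a_2=1:  p_2=1·15+14=29,  q_2=1·1+1=2
…
a_5=1:  p_5=1·131+102=233,  q_5=1·9+7=16
…
a_9=1:  p_9=1·2781+2417=5198,  q_9=1·191+166=357
…
a_12=1:  p_12=1·29135+7979=37114,  q_12=1·2001+548=2549
a_13=1:  p_13=1·37114+29135=66249,  q_13=1·2549+2001=4550
(x₁, y₁) = (66249, 4550);  66249² − 212·4550² = 1 ✓
n=2: (66249,4550)∘(66249,4550) = (66249·66249+212·4550·4550, 66249·4550+4550·66249) = (8777860001,602865900)

66249 4550
8777860001 602865900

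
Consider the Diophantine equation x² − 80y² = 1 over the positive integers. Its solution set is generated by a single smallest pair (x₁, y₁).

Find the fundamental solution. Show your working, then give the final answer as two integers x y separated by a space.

√80 = [8; 1,16, …], period ℓ=2 (even) → k=1
k=0  a_k=8  p_k/q_k = 8/1
k=1  a_k=1  p_k/q_k = 9/1
→ (9, 1).  Check: 9²=81, 80·1²=80, difference 1.

9 1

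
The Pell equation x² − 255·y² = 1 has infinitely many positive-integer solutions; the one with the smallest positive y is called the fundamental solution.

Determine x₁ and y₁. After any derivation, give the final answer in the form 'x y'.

√255 → a₀=15, period (1,30); ℓ=2 even so k=1
step 0: (15, 1)  from 15·(1,0) + (0,1)
step 1: (16, 1)  from 1·(15,1) + (1,0)
fundamental: x₁=16, y₁=1  (since 256 − 255·1 = 1)

16 1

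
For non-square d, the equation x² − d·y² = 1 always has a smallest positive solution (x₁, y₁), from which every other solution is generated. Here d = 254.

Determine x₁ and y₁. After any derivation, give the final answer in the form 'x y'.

[15; 1,14,1,30] for √254; ℓ=4 ⇒ convergent index 3
i=0: a=15 ⇒ p=15, q=1
i=1: a=1 ⇒ p=16, q=1
i=2: a=14 ⇒ p=239, q=15
i=3: a=1 ⇒ p=255, q=16
→ (255, 16).  Check: 255²=65025, 254·16²=65024, difference 1.

255 16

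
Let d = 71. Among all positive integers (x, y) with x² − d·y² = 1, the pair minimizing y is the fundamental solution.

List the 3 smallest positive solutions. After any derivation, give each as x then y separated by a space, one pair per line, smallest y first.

√71 → a₀=8, period (2,2,1,7,1,2,2,16); ℓ=8 even so k=7
i=0: a=8 ⇒ p=8, q=1
i=1: a=2 ⇒ p=17, q=2
i=2: a=2 ⇒ p=42, q=5
…
i=4: a=7 ⇒ p=455, q=54
i=5: a=1 ⇒ p=514, q=61
i=6: a=2 ⇒ p=1483, q=176
i=7: a=2 ⇒ p=3480, q=413
fundamental: x₁=3480, y₁=413  (since 12110400 − 71·170569 = 1)
n=2: (3480,413)∘(3480,413) = (3480·3480+71·413·413, 3480·413+413·3480) = (24220799,2874480)
n=3: (24220799,2874480)∘(3480,413) = (3480·24220799+71·413·2874480, 3480·2874480+413·24220799) = (168576757560,20006380387)

3480 413
24220799 2874480
168576757560 20006380387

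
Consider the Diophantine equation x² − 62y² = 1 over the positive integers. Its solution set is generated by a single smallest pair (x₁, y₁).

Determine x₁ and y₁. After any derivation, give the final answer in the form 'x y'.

63 8

√62 → a₀=7, period (1,6,1,14); ℓ=4 even so k=3
step 0: (7, 1)  from 7·(1,0) + (0,1)
step 1: (8, 1)  from 1·(7,1) + (1,0)
step 2: (55, 7)  from 6·(8,1) + (7,1)
step 3: (63, 8)  from 1·(55,7) + (8,1)
fundamental: x₁=63, y₁=8  (since 3969 − 62·64 = 1)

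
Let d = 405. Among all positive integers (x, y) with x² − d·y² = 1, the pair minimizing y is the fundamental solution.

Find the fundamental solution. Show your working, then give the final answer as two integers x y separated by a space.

d=405: √d = [20; 8,40] (ℓ=2, even), read p_1/q_1
a_0=20:  p_0=20·1+0=20,  q_0=20·0+1=1
a_1=8:  p_1=8·20+1=161,  q_1=8·1+0=8
(x₁, y₁) = (161, 8);  161² − 405·8² = 1 ✓

161 8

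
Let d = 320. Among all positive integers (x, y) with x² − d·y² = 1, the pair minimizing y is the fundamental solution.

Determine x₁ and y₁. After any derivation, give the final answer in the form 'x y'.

161 9

[17; 1,7,1,34] for √320; ℓ=4 ⇒ convergent index 3
step 0: (17, 1)  from 17·(1,0) + (0,1)
step 1: (18, 1)  from 1·(17,1) + (1,0)
step 2: (143, 8)  from 7·(18,1) + (17,1)
step 3: (161, 9)  from 1·(143,8) + (18,1)
→ (161, 9).  Check: 161²=25921, 320·9²=25920, difference 1.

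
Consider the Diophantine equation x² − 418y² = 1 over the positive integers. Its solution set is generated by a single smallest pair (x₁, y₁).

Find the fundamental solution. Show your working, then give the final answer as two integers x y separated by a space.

33857 1656

[20; 2,4,20,4,2,40] for √418; ℓ=6 ⇒ convergent index 5
i=0: a=20 ⇒ p=20, q=1
i=1: a=2 ⇒ p=41, q=2
i=2: a=4 ⇒ p=184, q=9
i=3: a=20 ⇒ p=3721, q=182
i=4: a=4 ⇒ p=15068, q=737
i=5: a=2 ⇒ p=33857, q=1656
→ (33857, 1656).  Check: 33857²=1146296449, 418·1656²=1146296448, difference 1.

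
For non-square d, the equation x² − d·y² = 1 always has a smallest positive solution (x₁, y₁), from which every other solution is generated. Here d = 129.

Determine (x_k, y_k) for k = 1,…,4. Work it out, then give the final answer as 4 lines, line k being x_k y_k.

16855 1484
568182049 50025640
19153416854935 1686364322916
645661681611676801 56847341275472720

√129 → a₀=11, period (2,1,3,1,6,1,3,1,2,22); ℓ=10 even so k=9
k=0  a_k=11  p_k/q_k = 11/1
k=1  a_k=2  p_k/q_k = 23/2
k=2  a_k=1  p_k/q_k = 34/3
k=3  a_k=3  p_k/q_k = 125/11
k=4  a_k=1  p_k/q_k = 159/14
k=5  a_k=6  p_k/q_k = 1079/95
k=6  a_k=1  p_k/q_k = 1238/109
k=7  a_k=3  p_k/q_k = 4793/422
k=8  a_k=1  p_k/q_k = 6031/531
k=9  a_k=2  p_k/q_k = 16855/1484
→ (16855, 1484).  Check: 16855²=284091025, 129·1484²=284091024, difference 1.
k=2:  x_2 = 16855·16855+129·1484·1484 = 568182049,  y_2 = 16855·1484+1484·16855 = 50025640
k=3:  x_3 = 16855·568182049+129·1484·50025640 = 19153416854935,  y_3 = 16855·50025640+1484·568182049 = 1686364322916
k=4:  x_4 = 16855·19153416854935+129·1484·1686364322916 = 645661681611676801,  y_4 = 16855·1686364322916+1484·19153416854935 = 56847341275472720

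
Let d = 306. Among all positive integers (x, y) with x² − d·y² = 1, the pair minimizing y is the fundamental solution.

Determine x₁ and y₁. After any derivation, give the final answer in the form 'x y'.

d=306: √d = [17; 2,34] (ℓ=2, even), read p_1/q_1
i=0: a=17 ⇒ p=17, q=1
i=1: a=2 ⇒ p=35, q=2
fundamental: x₁=35, y₁=2  (since 1225 − 306·4 = 1)

35 2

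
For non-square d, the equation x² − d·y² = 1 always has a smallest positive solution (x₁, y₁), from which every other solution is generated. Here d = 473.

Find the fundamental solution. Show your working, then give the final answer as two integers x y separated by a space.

√473 = [21; 1,2,1,42, …], period ℓ=4 (even) → k=3
step 0: (21, 1)  from 21·(1,0) + (0,1)
step 1: (22, 1)  from 1·(21,1) + (1,0)
step 2: (65, 3)  from 2·(22,1) + (21,1)
step 3: (87, 4)  from 1·(65,3) + (22,1)
(x₁, y₁) = (87, 4);  87² − 473·4² = 1 ✓

87 4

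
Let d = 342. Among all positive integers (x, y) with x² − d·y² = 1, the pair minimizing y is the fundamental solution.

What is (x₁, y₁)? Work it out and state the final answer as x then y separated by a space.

d=342: √d = [18; 2,36] (ℓ=2, even), read p_1/q_1
k=0  a_k=18  p_k/q_k = 18/1
k=1  a_k=2  p_k/q_k = 37/2
(x₁, y₁) = (37, 2);  37² − 342·2² = 1 ✓

37 2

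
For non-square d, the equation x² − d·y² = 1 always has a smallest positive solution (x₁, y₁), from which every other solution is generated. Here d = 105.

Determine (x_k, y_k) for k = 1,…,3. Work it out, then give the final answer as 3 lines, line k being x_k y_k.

√105 → a₀=10, period (4,20); ℓ=2 even so k=1
k=0  a_k=10  p_k/q_k = 10/1
k=1  a_k=4  p_k/q_k = 41/4
fundamental: x₁=41, y₁=4  (since 1681 − 105·16 = 1)
k=2:  x_2 = 41·41+105·4·4 = 3361,  y_2 = 41·4+4·41 = 328
k=3:  x_3 = 41·3361+105·4·328 = 275561,  y_3 = 41·328+4·3361 = 26892

41 4
3361 328
275561 26892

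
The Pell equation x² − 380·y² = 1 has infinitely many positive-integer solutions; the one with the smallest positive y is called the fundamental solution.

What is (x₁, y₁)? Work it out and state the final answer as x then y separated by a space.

39 2

√380 → a₀=19, period (2,38); ℓ=2 even so k=1
step 0: (19, 1)  from 19·(1,0) + (0,1)
step 1: (39, 2)  from 2·(19,1) + (1,0)
(x₁, y₁) = (39, 2);  39² − 380·2² = 1 ✓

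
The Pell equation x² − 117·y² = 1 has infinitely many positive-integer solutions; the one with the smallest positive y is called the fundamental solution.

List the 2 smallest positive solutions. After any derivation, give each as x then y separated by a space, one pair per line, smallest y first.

d=117: √d = [10; 1,4,2,4,1,20] (ℓ=6, even), read p_5/q_5
k=0  a_k=10  p_k/q_k = 10/1
…
k=3  a_k=2  p_k/q_k = 119/11
k=4  a_k=4  p_k/q_k = 530/49
k=5  a_k=1  p_k/q_k = 649/60
fundamental: x₁=649, y₁=60  (since 421201 − 117·3600 = 1)
n=2: (649,60)∘(649,60) = (649·649+117·60·60, 649·60+60·649) = (842401,77880)

649 60
842401 77880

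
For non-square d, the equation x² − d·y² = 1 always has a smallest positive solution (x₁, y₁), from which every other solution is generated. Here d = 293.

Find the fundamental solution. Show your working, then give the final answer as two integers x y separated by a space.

√293 = [17; 8,1,1,8,34, …], period ℓ=5 (odd) → k=9
k=0  a_k=17  p_k/q_k = 17/1
k=1  a_k=8  p_k/q_k = 137/8
k=2  a_k=1  p_k/q_k = 154/9
k=3  a_k=1  p_k/q_k = 291/17
k=4  a_k=8  p_k/q_k = 2482/145
…
k=6  a_k=8  p_k/q_k = 679914/39721
k=7  a_k=1  p_k/q_k = 764593/44668
k=8  a_k=1  p_k/q_k = 1444507/84389
k=9  a_k=8  p_k/q_k = 12320649/719780
→ (12320649, 719780).  Check: 12320649²=151798391781201, 293·719780²=151798391781200, difference 1.

12320649 719780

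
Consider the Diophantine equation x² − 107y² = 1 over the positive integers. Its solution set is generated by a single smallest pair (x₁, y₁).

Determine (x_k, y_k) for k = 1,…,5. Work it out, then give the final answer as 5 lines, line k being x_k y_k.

962 93
1850887 178932
3561105626 344265075
6851565373537 662365825368
13182408217579562 1274391503742957

d=107: √d = [10; 2,1,9,1,2,20] (ℓ=6, even), read p_5/q_5
k=0  a_k=10  p_k/q_k = 10/1
k=1  a_k=2  p_k/q_k = 21/2
k=2  a_k=1  p_k/q_k = 31/3
…
k=4  a_k=1  p_k/q_k = 331/32
k=5  a_k=2  p_k/q_k = 962/93
(x₁, y₁) = (962, 93);  962² − 107·93² = 1 ✓
k=2:  x_2 = 962·962+107·93·93 = 1850887,  y_2 = 962·93+93·962 = 178932
k=3:  x_3 = 962·1850887+107·93·178932 = 3561105626,  y_3 = 962·178932+93·1850887 = 344265075
k=4:  x_4 = 962·3561105626+107·93·344265075 = 6851565373537,  y_4 = 962·344265075+93·3561105626 = 662365825368
k=5:  x_5 = 962·6851565373537+107·93·662365825368 = 13182408217579562,  y_5 = 962·662365825368+93·6851565373537 = 1274391503742957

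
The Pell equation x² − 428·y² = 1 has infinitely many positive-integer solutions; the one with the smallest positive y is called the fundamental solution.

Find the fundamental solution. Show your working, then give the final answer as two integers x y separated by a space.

1850887 89466

√428 = [20; 1,2,4,1,5,10,5,1,4,2,1,40, …], period ℓ=12 (even) → k=11
i=0: a=20 ⇒ p=20, q=1
…
i=3: a=4 ⇒ p=269, q=13
i=4: a=1 ⇒ p=331, q=16
…
i=6: a=10 ⇒ p=19571, q=946
…
i=8: a=1 ⇒ p=119350, q=5769
…
i=10: a=2 ⇒ p=1273708, q=61567
i=11: a=1 ⇒ p=1850887, q=89466
fundamental: x₁=1850887, y₁=89466  (since 3425782686769 − 428·8004165156 = 1)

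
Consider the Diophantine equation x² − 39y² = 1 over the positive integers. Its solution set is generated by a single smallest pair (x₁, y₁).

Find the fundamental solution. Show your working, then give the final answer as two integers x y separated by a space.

25 4

√39 = [6; 4,12, …], period ℓ=2 (even) → k=1
step 0: (6, 1)  from 6·(1,0) + (0,1)
step 1: (25, 4)  from 4·(6,1) + (1,0)
(x₁, y₁) = (25, 4);  25² − 39·4² = 1 ✓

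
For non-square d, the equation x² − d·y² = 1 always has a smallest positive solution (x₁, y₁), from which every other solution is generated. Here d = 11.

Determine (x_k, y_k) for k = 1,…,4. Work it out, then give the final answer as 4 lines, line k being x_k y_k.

d=11: √d = [3; 3,6] (ℓ=2, even), read p_1/q_1
step 0: (3, 1)  from 3·(1,0) + (0,1)
step 1: (10, 3)  from 3·(3,1) + (1,0)
(x₁, y₁) = (10, 3);  10² − 11·3² = 1 ✓
k=2:  x_2 = 10·10+11·3·3 = 199,  y_2 = 10·3+3·10 = 60
k=3:  x_3 = 10·199+11·3·60 = 3970,  y_3 = 10·60+3·199 = 1197
k=4:  x_4 = 10·3970+11·3·1197 = 79201,  y_4 = 10·1197+3·3970 = 23880

10 3
199 60
3970 1197
79201 23880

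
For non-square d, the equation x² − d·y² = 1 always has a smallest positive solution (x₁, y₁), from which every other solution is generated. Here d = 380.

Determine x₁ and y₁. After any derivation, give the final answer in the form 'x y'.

39 2

[19; 2,38] for √380; ℓ=2 ⇒ convergent index 1
a_0=19:  p_0=19·1+0=19,  q_0=19·0+1=1
a_1=2:  p_1=2·19+1=39,  q_1=2·1+0=2
→ (39, 2).  Check: 39²=1521, 380·2²=1520, difference 1.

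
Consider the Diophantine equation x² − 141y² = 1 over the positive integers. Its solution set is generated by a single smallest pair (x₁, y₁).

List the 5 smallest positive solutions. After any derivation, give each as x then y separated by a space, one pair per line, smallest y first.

d=141: √d = [11; 1,6,1,22] (ℓ=4, even), read p_3/q_3
i=0: a=11 ⇒ p=11, q=1
…
i=2: a=6 ⇒ p=83, q=7
i=3: a=1 ⇒ p=95, q=8
fundamental: x₁=95, y₁=8  (since 9025 − 141·64 = 1)
(x_2, y_2) = (95·95 + 141·8·8, 95·8 + 8·95) = (18049, 1520)
(x_3, y_3) = (95·18049 + 141·8·1520, 95·1520 + 8·18049) = (3429215, 288792)
(x_4, y_4) = (95·3429215 + 141·8·288792, 95·288792 + 8·3429215) = (651532801, 54868960)
(x_5, y_5) = (95·651532801 + 141·8·54868960, 95·54868960 + 8·651532801) = (123787802975, 10424813608)

95 8
18049 1520
3429215 288792
651532801 54868960
123787802975 10424813608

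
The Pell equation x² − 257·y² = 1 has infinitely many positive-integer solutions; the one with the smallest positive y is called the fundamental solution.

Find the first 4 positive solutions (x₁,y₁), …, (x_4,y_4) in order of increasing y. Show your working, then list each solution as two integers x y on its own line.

[16; 32] for √257; ℓ=1 ⇒ convergent index 1
step 0: (16, 1)  from 16·(1,0) + (0,1)
step 1: (513, 32)  from 32·(16,1) + (1,0)
(x₁, y₁) = (513, 32);  513² − 257·32² = 1 ✓
(x_2, y_2) = (513·513 + 257·32·32, 513·32 + 32·513) = (526337, 32832)
(x_3, y_3) = (513·526337 + 257·32·32832, 513·32832 + 32·526337) = (540021249, 33685600)
(x_4, y_4) = (513·540021249 + 257·32·33685600, 513·33685600 + 32·540021249) = (554061275137, 34561392768)

513 32
526337 32832
540021249 33685600
554061275137 34561392768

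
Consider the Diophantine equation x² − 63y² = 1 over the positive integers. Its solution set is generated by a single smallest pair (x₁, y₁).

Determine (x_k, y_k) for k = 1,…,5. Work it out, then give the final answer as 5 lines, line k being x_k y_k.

8 1
127 16
2024 255
32257 4064
514088 64769

[7; 1,14] for √63; ℓ=2 ⇒ convergent index 1
i=0: a=7 ⇒ p=7, q=1
i=1: a=1 ⇒ p=8, q=1
→ (8, 1).  Check: 8²=64, 63·1²=63, difference 1.
n=2: (8,1)∘(8,1) = (8·8+63·1·1, 8·1+1·8) = (127,16)
n=3: (127,16)∘(8,1) = (8·127+63·1·16, 8·16+1·127) = (2024,255)
n=4: (2024,255)∘(8,1) = (8·2024+63·1·255, 8·255+1·2024) = (32257,4064)
n=5: (32257,4064)∘(8,1) = (8·32257+63·1·4064, 8·4064+1·32257) = (514088,64769)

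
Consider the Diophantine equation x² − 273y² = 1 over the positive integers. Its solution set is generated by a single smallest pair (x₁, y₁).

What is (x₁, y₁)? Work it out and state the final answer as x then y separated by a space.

727 44

√273 → a₀=16, period (1,1,10,1,1,32); ℓ=6 even so k=5
k=0  a_k=16  p_k/q_k = 16/1
k=1  a_k=1  p_k/q_k = 17/1
k=2  a_k=1  p_k/q_k = 33/2
…
k=4  a_k=1  p_k/q_k = 380/23
k=5  a_k=1  p_k/q_k = 727/44
(x₁, y₁) = (727, 44);  727² − 273·44² = 1 ✓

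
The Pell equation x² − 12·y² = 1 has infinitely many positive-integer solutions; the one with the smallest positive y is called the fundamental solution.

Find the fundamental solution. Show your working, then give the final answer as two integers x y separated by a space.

√12 = [3; 2,6, …], period ℓ=2 (even) → k=1
i=0: a=3 ⇒ p=3, q=1
i=1: a=2 ⇒ p=7, q=2
fundamental: x₁=7, y₁=2  (since 49 − 12·4 = 1)

7 2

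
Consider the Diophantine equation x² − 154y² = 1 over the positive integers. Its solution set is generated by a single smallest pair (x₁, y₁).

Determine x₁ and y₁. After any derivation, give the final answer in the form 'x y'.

21295 1716

[12; 2,2,3,1,2,1,3,2,2,24] for √154; ℓ=10 ⇒ convergent index 9
i=0: a=12 ⇒ p=12, q=1
…
i=2: a=2 ⇒ p=62, q=5
i=3: a=3 ⇒ p=211, q=17
…
i=5: a=2 ⇒ p=757, q=61
i=6: a=1 ⇒ p=1030, q=83
i=7: a=3 ⇒ p=3847, q=310
i=8: a=2 ⇒ p=8724, q=703
i=9: a=2 ⇒ p=21295, q=1716
(x₁, y₁) = (21295, 1716);  21295² − 154·1716² = 1 ✓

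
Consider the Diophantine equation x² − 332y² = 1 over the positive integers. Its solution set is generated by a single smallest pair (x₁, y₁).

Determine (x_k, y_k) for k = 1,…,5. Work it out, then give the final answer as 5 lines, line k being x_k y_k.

13447 738
361643617 19847772
9726043422151 533785979430
261572211433685377 14355640110942648
7034723044571491106887 386080584609905595882

√332 = [18; 4,1,1,8,1,1,4,36, …], period ℓ=8 (even) → k=7
step 0: (18, 1)  from 18·(1,0) + (0,1)
step 1: (73, 4)  from 4·(18,1) + (1,0)
step 2: (91, 5)  from 1·(73,4) + (18,1)
step 3: (164, 9)  from 1·(91,5) + (73,4)
…
step 5: (1567, 86)  from 1·(1403,77) + (164,9)
step 6: (2970, 163)  from 1·(1567,86) + (1403,77)
step 7: (13447, 738)  from 4·(2970,163) + (1567,86)
→ (13447, 738).  Check: 13447²=180821809, 332·738²=180821808, difference 1.
(x_2, y_2) = (13447·13447 + 332·738·738, 13447·738 + 738·13447) = (361643617, 19847772)
(x_3, y_3) = (13447·361643617 + 332·738·19847772, 13447·19847772 + 738·361643617) = (9726043422151, 533785979430)
(x_4, y_4) = (13447·9726043422151 + 332·738·533785979430, 13447·533785979430 + 738·9726043422151) = (261572211433685377, 14355640110942648)
(x_5, y_5) = (13447·261572211433685377 + 332·738·14355640110942648, 13447·14355640110942648 + 738·261572211433685377) = (7034723044571491106887, 386080584609905595882)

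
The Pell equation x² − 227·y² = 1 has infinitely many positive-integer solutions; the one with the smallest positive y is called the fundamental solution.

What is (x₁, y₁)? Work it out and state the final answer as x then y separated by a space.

[15; 15,30] for √227; ℓ=2 ⇒ convergent index 1
k=0  a_k=15  p_k/q_k = 15/1
k=1  a_k=15  p_k/q_k = 226/15
→ (226, 15).  Check: 226²=51076, 227·15²=51075, difference 1.

226 15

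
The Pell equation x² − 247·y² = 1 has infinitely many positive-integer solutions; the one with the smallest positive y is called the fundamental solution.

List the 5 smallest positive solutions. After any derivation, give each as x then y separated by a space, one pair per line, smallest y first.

85292 5427
14549450527 925759368
2481903468612476 157919736025485
423373021275241155457 26938580249245573872
72220663458733833793864412 4595290773079387237355763

√247 = [15; 1,2,1,1,9,1,9,1,1,2,1,30, …], period ℓ=12 (even) → k=11
k=0  a_k=15  p_k/q_k = 15/1
k=1  a_k=1  p_k/q_k = 16/1
…
k=3  a_k=1  p_k/q_k = 63/4
…
k=5  a_k=9  p_k/q_k = 1053/67
…
k=7  a_k=9  p_k/q_k = 11520/733
…
k=10  a_k=2  p_k/q_k = 61089/3887
k=11  a_k=1  p_k/q_k = 85292/5427
fundamental: x₁=85292, y₁=5427  (since 7274725264 − 247·29452329 = 1)
(x_2, y_2) = (85292·85292 + 247·5427·5427, 85292·5427 + 5427·85292) = (14549450527, 925759368)
(x_3, y_3) = (85292·14549450527 + 247·5427·925759368, 85292·925759368 + 5427·14549450527) = (2481903468612476, 157919736025485)
(x_4, y_4) = (85292·2481903468612476 + 247·5427·157919736025485, 85292·157919736025485 + 5427·2481903468612476) = (423373021275241155457, 26938580249245573872)
(x_5, y_5) = (85292·423373021275241155457 + 247·5427·26938580249245573872, 85292·26938580249245573872 + 5427·423373021275241155457) = (72220663458733833793864412, 4595290773079387237355763)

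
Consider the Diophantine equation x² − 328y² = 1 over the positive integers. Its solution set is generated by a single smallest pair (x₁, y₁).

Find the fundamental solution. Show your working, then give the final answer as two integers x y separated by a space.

d=328: √d = [18; 9,36] (ℓ=2, even), read p_1/q_1
i=0: a=18 ⇒ p=18, q=1
i=1: a=9 ⇒ p=163, q=9
(x₁, y₁) = (163, 9);  163² − 328·9² = 1 ✓

163 9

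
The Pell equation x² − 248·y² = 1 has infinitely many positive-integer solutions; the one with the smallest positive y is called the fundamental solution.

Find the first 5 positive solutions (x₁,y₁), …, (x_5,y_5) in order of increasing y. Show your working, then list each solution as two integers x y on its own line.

63 4
7937 504
999999 63500
125991937 8000496
15873984063 1007998996

d=248: √d = [15; 1,2,1,30] (ℓ=4, even), read p_3/q_3
k=0  a_k=15  p_k/q_k = 15/1
…
k=2  a_k=2  p_k/q_k = 47/3
k=3  a_k=1  p_k/q_k = 63/4
→ (63, 4).  Check: 63²=3969, 248·4²=3968, difference 1.
(63+4√248)^2 = 7937 + 504√248
(63+4√248)^3 = 999999 + 63500√248
(63+4√248)^4 = 125991937 + 8000496√248
(63+4√248)^5 = 15873984063 + 1007998996√248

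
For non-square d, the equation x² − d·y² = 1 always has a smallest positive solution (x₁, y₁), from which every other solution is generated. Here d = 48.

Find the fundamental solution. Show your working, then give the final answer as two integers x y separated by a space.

7 1

d=48: √d = [6; 1,12] (ℓ=2, even), read p_1/q_1
k=0  a_k=6  p_k/q_k = 6/1
k=1  a_k=1  p_k/q_k = 7/1
→ (7, 1).  Check: 7²=49, 48·1²=48, difference 1.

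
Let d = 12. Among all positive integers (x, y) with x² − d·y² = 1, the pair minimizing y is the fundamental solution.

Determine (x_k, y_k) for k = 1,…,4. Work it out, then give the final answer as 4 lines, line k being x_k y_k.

√12 = [3; 2,6, …], period ℓ=2 (even) → k=1
a_0=3:  p_0=3·1+0=3,  q_0=3·0+1=1
a_1=2:  p_1=2·3+1=7,  q_1=2·1+0=2
→ (7, 2).  Check: 7²=49, 12·2²=48, difference 1.
k=2:  x_2 = 7·7+12·2·2 = 97,  y_2 = 7·2+2·7 = 28
k=3:  x_3 = 7·97+12·2·28 = 1351,  y_3 = 7·28+2·97 = 390
k=4:  x_4 = 7·1351+12·2·390 = 18817,  y_4 = 7·390+2·1351 = 5432

7 2
97 28
1351 390
18817 5432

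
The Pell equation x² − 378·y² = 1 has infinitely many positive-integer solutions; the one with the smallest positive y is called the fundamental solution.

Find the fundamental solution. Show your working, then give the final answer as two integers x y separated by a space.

8749 450

√378 = [19; 2,3,1,4,1,3,2,38, …], period ℓ=8 (even) → k=7
a_0=19:  p_0=19·1+0=19,  q_0=19·0+1=1
…
a_5=1:  p_5=1·836+175=1011,  q_5=1·43+9=52
a_6=3:  p_6=3·1011+836=3869,  q_6=3·52+43=199
a_7=2:  p_7=2·3869+1011=8749,  q_7=2·199+52=450
→ (8749, 450).  Check: 8749²=76545001, 378·450²=76545000, difference 1.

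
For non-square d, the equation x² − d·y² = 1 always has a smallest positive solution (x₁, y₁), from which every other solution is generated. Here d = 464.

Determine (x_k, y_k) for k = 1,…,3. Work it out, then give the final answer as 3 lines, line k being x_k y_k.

9801 455
192119201 8918910
3765920568201 174828473365

[21; 1,1,5,1,1,1,5,1,1,42] for √464; ℓ=10 ⇒ convergent index 9
step 0: (21, 1)  from 21·(1,0) + (0,1)
step 1: (22, 1)  from 1·(21,1) + (1,0)
…
step 5: (517, 24)  from 1·(280,13) + (237,11)
step 6: (797, 37)  from 1·(517,24) + (280,13)
step 7: (4502, 209)  from 5·(797,37) + (517,24)
step 8: (5299, 246)  from 1·(4502,209) + (797,37)
step 9: (9801, 455)  from 1·(5299,246) + (4502,209)
(x₁, y₁) = (9801, 455);  9801² − 464·455² = 1 ✓
n=2: (9801,455)∘(9801,455) = (9801·9801+464·455·455, 9801·455+455·9801) = (192119201,8918910)
n=3: (192119201,8918910)∘(9801,455) = (9801·192119201+464·455·8918910, 9801·8918910+455·192119201) = (3765920568201,174828473365)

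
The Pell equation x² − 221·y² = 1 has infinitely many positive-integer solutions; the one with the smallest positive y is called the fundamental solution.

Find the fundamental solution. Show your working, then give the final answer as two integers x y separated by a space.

√221 = [14; 1,6,2,6,1,28, …], period ℓ=6 (even) → k=5
step 0: (14, 1)  from 14·(1,0) + (0,1)
step 1: (15, 1)  from 1·(14,1) + (1,0)
…
step 4: (1442, 97)  from 6·(223,15) + (104,7)
step 5: (1665, 112)  from 1·(1442,97) + (223,15)
fundamental: x₁=1665, y₁=112  (since 2772225 − 221·12544 = 1)

1665 112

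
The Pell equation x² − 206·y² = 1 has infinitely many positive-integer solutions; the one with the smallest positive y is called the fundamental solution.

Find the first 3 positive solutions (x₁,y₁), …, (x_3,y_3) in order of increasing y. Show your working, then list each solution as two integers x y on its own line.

59535 4148
7088832449 493902360
844067279642895 58808954001052

d=206: √d = [14; 2,1,5,14,5,1,2,28] (ℓ=8, even), read p_7/q_7
a_0=14:  p_0=14·1+0=14,  q_0=14·0+1=1
…
a_4=14:  p_4=14·244+43=3459,  q_4=14·17+3=241
…
a_6=1:  p_6=1·17539+3459=20998,  q_6=1·1222+241=1463
a_7=2:  p_7=2·20998+17539=59535,  q_7=2·1463+1222=4148
(x₁, y₁) = (59535, 4148);  59535² − 206·4148² = 1 ✓
(59535+4148√206)^2 = 7088832449 + 493902360√206
(59535+4148√206)^3 = 844067279642895 + 58808954001052√206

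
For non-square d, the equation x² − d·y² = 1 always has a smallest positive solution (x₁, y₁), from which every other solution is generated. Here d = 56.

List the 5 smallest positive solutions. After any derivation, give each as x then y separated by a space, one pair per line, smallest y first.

[7; 2,14] for √56; ℓ=2 ⇒ convergent index 1
i=0: a=7 ⇒ p=7, q=1
i=1: a=2 ⇒ p=15, q=2
fundamental: x₁=15, y₁=2  (since 225 − 56·4 = 1)
(15+2√56)^2 = 449 + 60√56
(15+2√56)^3 = 13455 + 1798√56
(15+2√56)^4 = 403201 + 53880√56
(15+2√56)^5 = 12082575 + 1614602√56

15 2
449 60
13455 1798
403201 53880
12082575 1614602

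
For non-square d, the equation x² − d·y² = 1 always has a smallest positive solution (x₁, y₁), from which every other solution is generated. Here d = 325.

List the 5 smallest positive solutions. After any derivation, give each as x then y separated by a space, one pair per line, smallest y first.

d=325: √d = [18; 36] (ℓ=1, odd), read p_1/q_1
a_0=18:  p_0=18·1+0=18,  q_0=18·0+1=1
a_1=36:  p_1=36·18+1=649,  q_1=36·1+0=36
(x₁, y₁) = (649, 36);  649² − 325·36² = 1 ✓
n=2: (649,36)∘(649,36) = (649·649+325·36·36, 649·36+36·649) = (842401,46728)
n=3: (842401,46728)∘(649,36) = (649·842401+325·36·46728, 649·46728+36·842401) = (1093435849,60652908)
n=4: (1093435849,60652908)∘(649,36) = (649·1093435849+325·36·60652908, 649·60652908+36·1093435849) = (1419278889601,78727427856)
n=5: (1419278889601,78727427856)∘(649,36) = (649·1419278889601+325·36·78727427856, 649·78727427856+36·1419278889601) = (1842222905266249,102188140704180)

649 36
842401 46728
1093435849 60652908
1419278889601 78727427856
1842222905266249 102188140704180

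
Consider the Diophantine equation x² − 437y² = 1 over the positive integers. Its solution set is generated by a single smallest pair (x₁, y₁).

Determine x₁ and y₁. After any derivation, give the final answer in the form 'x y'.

√437 → a₀=20, period (1,9,2,9,1,40); ℓ=6 even so k=5
a_0=20:  p_0=20·1+0=20,  q_0=20·0+1=1
a_1=1:  p_1=1·20+1=21,  q_1=1·1+0=1
a_2=9:  p_2=9·21+20=209,  q_2=9·1+1=10
a_3=2:  p_3=2·209+21=439,  q_3=2·10+1=21
a_4=9:  p_4=9·439+209=4160,  q_4=9·21+10=199
a_5=1:  p_5=1·4160+439=4599,  q_5=1·199+21=220
(x₁, y₁) = (4599, 220);  4599² − 437·220² = 1 ✓

4599 220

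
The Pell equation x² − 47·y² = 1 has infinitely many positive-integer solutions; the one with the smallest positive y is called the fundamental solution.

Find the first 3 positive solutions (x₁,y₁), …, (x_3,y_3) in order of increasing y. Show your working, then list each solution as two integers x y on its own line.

48 7
4607 672
442224 64505

√47 → a₀=6, period (1,5,1,12); ℓ=4 even so k=3
step 0: (6, 1)  from 6·(1,0) + (0,1)
step 1: (7, 1)  from 1·(6,1) + (1,0)
step 2: (41, 6)  from 5·(7,1) + (6,1)
step 3: (48, 7)  from 1·(41,6) + (7,1)
(x₁, y₁) = (48, 7);  48² − 47·7² = 1 ✓
(48+7√47)^2 = 4607 + 672√47
(48+7√47)^3 = 442224 + 64505√47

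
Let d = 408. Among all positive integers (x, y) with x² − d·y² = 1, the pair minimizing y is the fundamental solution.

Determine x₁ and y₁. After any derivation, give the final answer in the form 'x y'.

[20; 5,40] for √408; ℓ=2 ⇒ convergent index 1
k=0  a_k=20  p_k/q_k = 20/1
k=1  a_k=5  p_k/q_k = 101/5
(x₁, y₁) = (101, 5);  101² − 408·5² = 1 ✓

101 5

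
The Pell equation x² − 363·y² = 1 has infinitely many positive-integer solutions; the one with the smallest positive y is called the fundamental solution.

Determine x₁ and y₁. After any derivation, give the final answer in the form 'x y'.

362 19

[19; 19,38] for √363; ℓ=2 ⇒ convergent index 1
a_0=19:  p_0=19·1+0=19,  q_0=19·0+1=1
a_1=19:  p_1=19·19+1=362,  q_1=19·1+0=19
(x₁, y₁) = (362, 19);  362² − 363·19² = 1 ✓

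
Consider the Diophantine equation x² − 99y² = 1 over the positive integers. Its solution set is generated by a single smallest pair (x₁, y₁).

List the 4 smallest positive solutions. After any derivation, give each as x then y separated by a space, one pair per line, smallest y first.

10 1
199 20
3970 399
79201 7960

d=99: √d = [9; 1,18] (ℓ=2, even), read p_1/q_1
k=0  a_k=9  p_k/q_k = 9/1
k=1  a_k=1  p_k/q_k = 10/1
fundamental: x₁=10, y₁=1  (since 100 − 99·1 = 1)
k=2:  x_2 = 10·10+99·1·1 = 199,  y_2 = 10·1+1·10 = 20
k=3:  x_3 = 10·199+99·1·20 = 3970,  y_3 = 10·20+1·199 = 399
k=4:  x_4 = 10·3970+99·1·399 = 79201,  y_4 = 10·399+1·3970 = 7960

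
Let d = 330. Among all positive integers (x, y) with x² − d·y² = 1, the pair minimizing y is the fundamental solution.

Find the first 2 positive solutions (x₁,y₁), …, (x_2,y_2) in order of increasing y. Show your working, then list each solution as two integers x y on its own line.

109 6
23761 1308

d=330: √d = [18; 6,36] (ℓ=2, even), read p_1/q_1
a_0=18:  p_0=18·1+0=18,  q_0=18·0+1=1
a_1=6:  p_1=6·18+1=109,  q_1=6·1+0=6
(x₁, y₁) = (109, 6);  109² − 330·6² = 1 ✓
(109+6√330)^2 = 23761 + 1308√330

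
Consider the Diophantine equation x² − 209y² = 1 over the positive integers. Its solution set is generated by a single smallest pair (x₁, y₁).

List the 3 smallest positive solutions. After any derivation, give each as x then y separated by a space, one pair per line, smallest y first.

[14; 2,5,3,2,3,5,2,28] for √209; ℓ=8 ⇒ convergent index 7
step 0: (14, 1)  from 14·(1,0) + (0,1)
step 1: (29, 2)  from 2·(14,1) + (1,0)
step 2: (159, 11)  from 5·(29,2) + (14,1)
step 3: (506, 35)  from 3·(159,11) + (29,2)
…
step 6: (21266, 1471)  from 5·(4019,278) + (1171,81)
step 7: (46551, 3220)  from 2·(21266,1471) + (4019,278)
fundamental: x₁=46551, y₁=3220  (since 2166995601 − 209·10368400 = 1)
(46551+3220√209)^2 = 4333991201 + 299788440√209
(46551+3220√209)^3 = 403503248748951 + 27910903337660√209

46551 3220
4333991201 299788440
403503248748951 27910903337660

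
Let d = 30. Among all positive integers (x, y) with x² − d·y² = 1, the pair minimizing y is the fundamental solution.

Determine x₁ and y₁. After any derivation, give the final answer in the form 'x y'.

11 2

[5; 2,10] for √30; ℓ=2 ⇒ convergent index 1
i=0: a=5 ⇒ p=5, q=1
i=1: a=2 ⇒ p=11, q=2
→ (11, 2).  Check: 11²=121, 30·2²=120, difference 1.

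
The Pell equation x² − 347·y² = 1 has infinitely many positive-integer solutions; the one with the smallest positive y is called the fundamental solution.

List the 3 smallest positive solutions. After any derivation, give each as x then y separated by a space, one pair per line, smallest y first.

√347 → a₀=18, period (1,1,1,2,4,…,1,1,36); ℓ=14 even so k=13
k=0  a_k=18  p_k/q_k = 18/1
…
k=3  a_k=1  p_k/q_k = 56/3
…
k=10  a_k=2  p_k/q_k = 164168/8813
k=11  a_k=1  p_k/q_k = 238717/12815
k=12  a_k=1  p_k/q_k = 402885/21628
k=13  a_k=1  p_k/q_k = 641602/34443
(x₁, y₁) = (641602, 34443);  641602² − 347·34443² = 1 ✓
k=2:  x_2 = 641602·641602+347·34443·34443 = 823306252807,  y_2 = 641602·34443+34443·641602 = 44197395372
k=3:  x_3 = 641602·823306252807+347·34443·44197395372 = 1056469876826312026,  y_3 = 641602·44197395372+34443·823306252807 = 56714274530897445

641602 34443
823306252807 44197395372
1056469876826312026 56714274530897445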